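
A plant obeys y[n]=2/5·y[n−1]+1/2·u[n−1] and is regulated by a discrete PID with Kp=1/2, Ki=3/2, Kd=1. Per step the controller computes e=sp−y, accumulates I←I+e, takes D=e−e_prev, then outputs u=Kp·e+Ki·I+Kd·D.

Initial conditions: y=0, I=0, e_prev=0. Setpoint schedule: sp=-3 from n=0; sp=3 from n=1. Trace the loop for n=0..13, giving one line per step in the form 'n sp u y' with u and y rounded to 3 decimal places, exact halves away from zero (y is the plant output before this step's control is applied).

(exact arithmetic carried between steps; '≈' marks a value shown rounded to 6 d.p. or computed from one; I and e_prev carry over from the previous line; the table rounds u and y to 3 d.p., halves away from zero)
n=0: y=0, sp=-3, e=sp−y=-3; I=-3, D=e−e_prev=-3; u=1/2·(-3)+3/2·(-3)+1·(-3)=-9; next y=2/5·0+1/2·(-9)=-4.5
n=1: y=-4.5, sp=3, e=sp−y=7.5; I=4.5, D=e−e_prev=10.5; u=1/2·7.5+3/2·4.5+1·10.5=21; next y=2/5·(-4.5)+1/2·21=8.7
n=2: y=8.7, sp=3, e=sp−y=-5.7; I=-1.2, D=e−e_prev=-13.2; u=1/2·(-5.7)+3/2·(-1.2)+1·(-13.2)=-17.85; next y=2/5·8.7+1/2·(-17.85)=-5.445
n=3: y=-5.445, sp=3, e=sp−y=8.445; I=7.245, D=e−e_prev=14.145; u=1/2·8.445+3/2·7.245+1·14.145=29.235; next y=2/5·(-5.445)+1/2·29.235=12.4395
n=4: y=12.4395, sp=3, e=sp−y=-9.4395; I=-2.1945, D=e−e_prev=-17.8845; u=1/2·(-9.4395)+3/2·(-2.1945)+1·(-17.8845)=-25.896; next y=2/5·12.4395+1/2·(-25.896)=-7.9722
n=5: y=-7.9722, sp=3, e=sp−y=10.9722; I=8.7777, D=e−e_prev=20.4117; u=1/2·10.9722+3/2·8.7777+1·20.4117=39.06435; next y=2/5·(-7.9722)+1/2·39.06435=16.343295
n=6: y=16.343295, sp=3, e=sp−y=-13.343295; I=-4.565595, D=e−e_prev=-24.315495; u=1/2·(-13.343295)+3/2·(-4.565595)+1·(-24.315495)=-37.835535; next y=2/5·16.343295+1/2·(-37.835535)≈-12.380450
n=7: y≈-12.380450, sp=3, e=sp−y≈15.380450; I≈10.814855, D=e−e_prev≈28.723745; u=1/2·15.380450+3/2·10.814855+1·28.723745≈52.636251; next y=2/5·(-12.380450)+1/2·52.636251≈21.365946
n=8: y≈21.365946, sp=3, e=sp−y≈-18.365946; I≈-7.551091, D=e−e_prev≈-33.746395; u=1/2·(-18.365946)+3/2·(-7.551091)+1·(-33.746395)≈-54.256005; next y=2/5·21.365946+1/2·(-54.256005)≈-18.581624
n=9: y≈-18.581624, sp=3, e=sp−y≈21.581624; I≈14.030533, D=e−e_prev≈39.947570; u=1/2·21.581624+3/2·14.030533+1·39.947570≈71.784181; next y=2/5·(-18.581624)+1/2·71.784181≈28.459441
n=10: y≈28.459441, sp=3, e=sp−y≈-25.459441; I≈-11.428908, D=e−e_prev≈-47.041065; u=1/2·(-25.459441)+3/2·(-11.428908)+1·(-47.041065)≈-76.914148; next y=2/5·28.459441+1/2·(-76.914148)≈-27.073297
n=11: y≈-27.073297, sp=3, e=sp−y≈30.073297; I≈18.644389, D=e−e_prev≈55.532738; u=1/2·30.073297+3/2·18.644389+1·55.532738≈98.535971; next y=2/5·(-27.073297)+1/2·98.535971≈38.438667
n=12: y≈38.438667, sp=3, e=sp−y≈-35.438667; I≈-16.794277, D=e−e_prev≈-65.511964; u=1/2·(-35.438667)+3/2·(-16.794277)+1·(-65.511964)≈-108.422713; next y=2/5·38.438667+1/2·(-108.422713)≈-38.835890
n=13: y≈-38.835890, sp=3, e=sp−y≈41.835890; I≈25.041613, D=e−e_prev≈77.274557; u=1/2·41.835890+3/2·25.041613+1·77.274557≈135.754921; next y=2/5·(-38.835890)+1/2·135.754921≈52.343104

0 -3 -9.000 0.000
1 3 21.000 -4.500
2 3 -17.850 8.700
3 3 29.235 -5.445
4 3 -25.896 12.440
5 3 39.064 -7.972
6 3 -37.836 16.343
7 3 52.636 -12.380
8 3 -54.256 21.366
9 3 71.784 -18.582
10 3 -76.914 28.459
11 3 98.536 -27.073
12 3 -108.423 38.439
13 3 135.755 -38.836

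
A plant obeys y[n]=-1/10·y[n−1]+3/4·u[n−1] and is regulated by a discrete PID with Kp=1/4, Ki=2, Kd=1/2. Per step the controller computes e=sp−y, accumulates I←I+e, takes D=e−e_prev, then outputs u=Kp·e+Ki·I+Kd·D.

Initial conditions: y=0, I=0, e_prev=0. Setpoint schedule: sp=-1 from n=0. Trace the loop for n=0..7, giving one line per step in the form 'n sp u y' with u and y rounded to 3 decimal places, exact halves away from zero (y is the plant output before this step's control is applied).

0 -1 -2.750 0.000
1 -1 1.422 -2.063
2 -1 -6.656 1.273
3 -1 8.044 -5.119
4 -1 -18.990 6.545
5 -1 30.718 -14.897
6 -1 -60.628 24.528
7 -1 107.271 -47.924

(exact arithmetic carried between steps; '≈' marks a value shown rounded to 6 d.p. or computed from one; I and e_prev carry over from the previous line; the table rounds u and y to 3 d.p., halves away from zero)
n=0: y=0, sp=-1, e=sp−y=-1; I=-1, D=e−e_prev=-1; u=1/4·(-1)+2·(-1)+1/2·(-1)=-2.75; next y=-1/10·0+3/4·(-2.75)=-2.0625
n=1: y=-2.0625, sp=-1, e=sp−y=1.0625; I=0.0625, D=e−e_prev=2.0625; u=1/4·1.0625+2·0.0625+1/2·2.0625=1.421875; next y=-1/10·(-2.0625)+3/4·1.421875≈1.272656
n=2: y≈1.272656, sp=-1, e=sp−y≈-2.272656; I≈-2.210156, D=e−e_prev≈-3.335156; u=1/4·(-2.272656)+2·(-2.210156)+1/2·(-3.335156)≈-6.656055; next y=-1/10·1.272656+3/4·(-6.656055)≈-5.119307
n=3: y≈-5.119307, sp=-1, e=sp−y≈4.119307; I≈1.909150, D=e−e_prev≈6.391963; u=1/4·4.119307+2·1.909150+1/2·6.391963≈8.044109; next y=-1/10·(-5.119307)+3/4·8.044109≈6.545012
n=4: y≈6.545012, sp=-1, e=sp−y≈-7.545012; I≈-5.635862, D=e−e_prev≈-11.664319; u=1/4·(-7.545012)+2·(-5.635862)+1/2·(-11.664319)≈-18.990136; next y=-1/10·6.545012+3/4·(-18.990136)≈-14.897104
n=5: y≈-14.897104, sp=-1, e=sp−y≈13.897104; I≈8.261242, D=e−e_prev≈21.442116; u=1/4·13.897104+2·8.261242+1/2·21.442116≈30.717817; next y=-1/10·(-14.897104)+3/4·30.717817≈24.528073
n=6: y≈24.528073, sp=-1, e=sp−y≈-25.528073; I≈-17.266832, D=e−e_prev≈-39.425177; u=1/4·(-25.528073)+2·(-17.266832)+1/2·(-39.425177)≈-60.628270; next y=-1/10·24.528073+3/4·(-60.628270)≈-47.924010
n=7: y≈-47.924010, sp=-1, e=sp−y≈46.924010; I≈29.657178, D=e−e_prev≈72.452083; u=1/4·46.924010+2·29.657178+1/2·72.452083≈107.271400; next y=-1/10·(-47.924010)+3/4·107.271400≈85.245951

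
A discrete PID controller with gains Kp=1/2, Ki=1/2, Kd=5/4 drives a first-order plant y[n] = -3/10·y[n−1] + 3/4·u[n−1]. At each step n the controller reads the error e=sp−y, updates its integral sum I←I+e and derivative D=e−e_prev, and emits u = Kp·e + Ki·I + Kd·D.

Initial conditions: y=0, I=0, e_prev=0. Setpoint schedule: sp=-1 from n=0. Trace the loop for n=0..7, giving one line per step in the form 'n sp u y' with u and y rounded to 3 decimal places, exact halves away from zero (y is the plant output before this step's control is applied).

0 -1 -2.250 0.000
1 -1 2.297 -1.688
2 -1 -8.281 2.229
3 -1 15.494 -6.879
4 -1 -39.219 13.684
5 -1 85.350 -33.519
6 -1 -199.467 74.069
7 -1 450.735 -171.821

(exact arithmetic carried between steps; '≈' marks a value shown rounded to 6 d.p. or computed from one; I and e_prev carry over from the previous line; the table rounds u and y to 3 d.p., halves away from zero)
n=0: y=0, sp=-1, e=sp−y=-1; I=-1, D=e−e_prev=-1; u=1/2·(-1)+1/2·(-1)+5/4·(-1)=-2.25; next y=-3/10·0+3/4·(-2.25)=-1.6875
n=1: y=-1.6875, sp=-1, e=sp−y=0.6875; I=-0.3125, D=e−e_prev=1.6875; u=1/2·0.6875+1/2·(-0.3125)+5/4·1.6875=2.296875; next y=-3/10·(-1.6875)+3/4·2.296875≈2.228906
n=2: y≈2.228906, sp=-1, e=sp−y≈-3.228906; I≈-3.541406, D=e−e_prev≈-3.916406; u=1/2·(-3.228906)+1/2·(-3.541406)+5/4·(-3.916406)≈-8.280664; next y=-3/10·2.228906+3/4·(-8.280664)≈-6.879170
n=3: y≈-6.879170, sp=-1, e=sp−y≈5.879170; I≈2.337764, D=e−e_prev≈9.108076; u=1/2·5.879170+1/2·2.337764+5/4·9.108076≈15.493562; next y=-3/10·(-6.879170)+3/4·15.493562≈13.683922
n=4: y≈13.683922, sp=-1, e=sp−y≈-14.683922; I≈-12.346159, D=e−e_prev≈-20.563092; u=1/2·(-14.683922)+1/2·(-12.346159)+5/4·(-20.563092)≈-39.218906; next y=-3/10·13.683922+3/4·(-39.218906)≈-33.519356
n=5: y≈-33.519356, sp=-1, e=sp−y≈32.519356; I≈20.173198, D=e−e_prev≈47.203279; u=1/2·32.519356+1/2·20.173198+5/4·47.203279≈85.350376; next y=-3/10·(-33.519356)+3/4·85.350376≈74.068589
n=6: y≈74.068589, sp=-1, e=sp−y≈-75.068589; I≈-54.895391, D=e−e_prev≈-107.587945; u=1/2·(-75.068589)+1/2·(-54.895391)+5/4·(-107.587945)≈-199.466921; next y=-3/10·74.068589+3/4·(-199.466921)≈-171.820767
n=7: y≈-171.820767, sp=-1, e=sp−y≈170.820767; I≈115.925376, D=e−e_prev≈245.889356; u=1/2·170.820767+1/2·115.925376+5/4·245.889356≈450.734767; next y=-3/10·(-171.820767)+3/4·450.734767≈389.597305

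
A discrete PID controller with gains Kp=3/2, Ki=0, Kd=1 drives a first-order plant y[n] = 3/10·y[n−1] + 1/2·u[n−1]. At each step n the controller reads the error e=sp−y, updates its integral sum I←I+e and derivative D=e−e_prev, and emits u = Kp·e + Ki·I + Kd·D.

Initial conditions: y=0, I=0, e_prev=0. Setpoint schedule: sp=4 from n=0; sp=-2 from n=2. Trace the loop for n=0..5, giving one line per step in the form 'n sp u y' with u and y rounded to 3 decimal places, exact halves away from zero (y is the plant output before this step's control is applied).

0 4 10.000 0.000
1 4 -6.500 5.000
2 -2 0.375 -1.750
3 -2 -3.906 -0.338
4 -2 1.798 -2.054
5 -2 -5.762 0.283

(exact arithmetic carried between steps; '≈' marks a value shown rounded to 6 d.p. or computed from one; I and e_prev carry over from the previous line; the table rounds u and y to 3 d.p., halves away from zero)
n=0: y=0, sp=4, e=sp−y=4; I=4, D=e−e_prev=4; u=3/2·4+0·4+1·4=10; next y=3/10·0+1/2·10=5
n=1: y=5, sp=4, e=sp−y=-1; I=3, D=e−e_prev=-5; u=3/2·(-1)+0·3+1·(-5)=-6.5; next y=3/10·5+1/2·(-6.5)=-1.75
n=2: y=-1.75, sp=-2, e=sp−y=-0.25; I=2.75, D=e−e_prev=0.75; u=3/2·(-0.25)+0·2.75+1·0.75=0.375; next y=3/10·(-1.75)+1/2·0.375=-0.3375
n=3: y=-0.3375, sp=-2, e=sp−y=-1.6625; I=1.0875, D=e−e_prev=-1.4125; u=3/2·(-1.6625)+0·1.0875+1·(-1.4125)=-3.90625; next y=3/10·(-0.3375)+1/2·(-3.90625)=-2.054375
n=4: y=-2.054375, sp=-2, e=sp−y=0.054375; I=1.141875, D=e−e_prev=1.716875; u=3/2·0.054375+0·1.141875+1·1.716875≈1.798438; next y=3/10·(-2.054375)+1/2·1.798438≈0.282906
n=5: y≈0.282906, sp=-2, e=sp−y≈-2.282906; I≈-1.141031, D=e−e_prev≈-2.337281; u=3/2·(-2.282906)+0·(-1.141031)+1·(-2.337281)≈-5.761641; next y=3/10·0.282906+1/2·(-5.761641)≈-2.795948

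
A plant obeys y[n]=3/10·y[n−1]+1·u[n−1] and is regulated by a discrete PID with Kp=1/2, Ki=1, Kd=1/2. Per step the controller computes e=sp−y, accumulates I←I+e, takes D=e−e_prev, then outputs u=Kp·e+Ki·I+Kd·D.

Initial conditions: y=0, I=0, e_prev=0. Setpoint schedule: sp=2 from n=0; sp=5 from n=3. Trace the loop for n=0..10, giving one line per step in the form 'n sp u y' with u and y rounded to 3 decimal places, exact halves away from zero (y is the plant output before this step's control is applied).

(exact arithmetic carried between steps; '≈' marks a value shown rounded to 6 d.p. or computed from one; I and e_prev carry over from the previous line; the table rounds u and y to 3 d.p., halves away from zero)
n=0: y=0, sp=2, e=sp−y=2; I=2, D=e−e_prev=2; u=1/2·2+1·2+1/2·2=4; next y=3/10·0+1·4=4
n=1: y=4, sp=2, e=sp−y=-2; I=0, D=e−e_prev=-4; u=1/2·(-2)+1·0+1/2·(-4)=-3; next y=3/10·4+1·(-3)=-1.8
n=2: y=-1.8, sp=2, e=sp−y=3.8; I=3.8, D=e−e_prev=5.8; u=1/2·3.8+1·3.8+1/2·5.8=8.6; next y=3/10·(-1.8)+1·8.6=8.06
n=3: y=8.06, sp=5, e=sp−y=-3.06; I=0.74, D=e−e_prev=-6.86; u=1/2·(-3.06)+1·0.74+1/2·(-6.86)=-4.22; next y=3/10·8.06+1·(-4.22)=-1.802
n=4: y=-1.802, sp=5, e=sp−y=6.802; I=7.542, D=e−e_prev=9.862; u=1/2·6.802+1·7.542+1/2·9.862=15.874; next y=3/10·(-1.802)+1·15.874=15.3334
n=5: y=15.3334, sp=5, e=sp−y=-10.3334; I=-2.7914, D=e−e_prev=-17.1354; u=1/2·(-10.3334)+1·(-2.7914)+1/2·(-17.1354)=-16.5258; next y=3/10·15.3334+1·(-16.5258)=-11.92578
n=6: y=-11.92578, sp=5, e=sp−y=16.92578; I=14.13438, D=e−e_prev=27.25918; u=1/2·16.92578+1·14.13438+1/2·27.25918=36.22686; next y=3/10·(-11.92578)+1·36.22686=32.649126
n=7: y=32.649126, sp=5, e=sp−y=-27.649126; I=-13.514746, D=e−e_prev=-44.574906; u=1/2·(-27.649126)+1·(-13.514746)+1/2·(-44.574906)=-49.626762; next y=3/10·32.649126+1·(-49.626762)≈-39.832024
n=8: y≈-39.832024, sp=5, e=sp−y≈44.832024; I≈31.317278, D=e−e_prev≈72.481150; u=1/2·44.832024+1·31.317278+1/2·72.481150≈89.973865; next y=3/10·(-39.832024)+1·89.973865≈78.024258
n=9: y≈78.024258, sp=5, e=sp−y≈-73.024258; I≈-41.706980, D=e−e_prev≈-117.856282; u=1/2·(-73.024258)+1·(-41.706980)+1/2·(-117.856282)≈-137.147250; next y=3/10·78.024258+1·(-137.147250)≈-113.739973
n=10: y≈-113.739973, sp=5, e=sp−y≈118.739973; I≈77.032993, D=e−e_prev≈191.764231; u=1/2·118.739973+1·77.032993+1/2·191.764231≈232.285095; next y=3/10·(-113.739973)+1·232.285095≈198.163103

0 2 4.000 0.000
1 2 -3.000 4.000
2 2 8.600 -1.800
3 5 -4.220 8.060
4 5 15.874 -1.802
5 5 -16.526 15.333
6 5 36.227 -11.926
7 5 -49.627 32.649
8 5 89.974 -39.832
9 5 -137.147 78.024
10 5 232.285 -113.740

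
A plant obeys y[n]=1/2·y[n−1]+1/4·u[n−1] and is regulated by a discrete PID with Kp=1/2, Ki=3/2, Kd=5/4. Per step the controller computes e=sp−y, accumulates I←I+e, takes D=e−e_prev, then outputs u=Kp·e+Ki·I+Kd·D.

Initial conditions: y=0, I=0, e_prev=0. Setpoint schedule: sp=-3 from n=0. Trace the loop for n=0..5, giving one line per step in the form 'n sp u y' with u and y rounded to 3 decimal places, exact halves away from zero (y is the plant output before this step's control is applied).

(exact arithmetic carried between steps; '≈' marks a value shown rounded to 6 d.p. or computed from one; I and e_prev carry over from the previous line; the table rounds u and y to 3 d.p., halves away from zero)
n=0: y=0, sp=-3, e=sp−y=-3; I=-3, D=e−e_prev=-3; u=1/2·(-3)+3/2·(-3)+5/4·(-3)=-9.75; next y=1/2·0+1/4·(-9.75)=-2.4375
n=1: y=-2.4375, sp=-3, e=sp−y=-0.5625; I=-3.5625, D=e−e_prev=2.4375; u=1/2·(-0.5625)+3/2·(-3.5625)+5/4·2.4375=-2.578125; next y=1/2·(-2.4375)+1/4·(-2.578125)≈-1.863281
n=2: y≈-1.863281, sp=-3, e=sp−y≈-1.136719; I≈-4.699219, D=e−e_prev≈-0.574219; u=1/2·(-1.136719)+3/2·(-4.699219)+5/4·(-0.574219)≈-8.334961; next y=1/2·(-1.863281)+1/4·(-8.334961)≈-3.015381
n=3: y≈-3.015381, sp=-3, e=sp−y≈0.015381; I≈-4.683838, D=e−e_prev≈1.152100; u=1/2·0.015381+3/2·(-4.683838)+5/4·1.152100≈-5.577942; next y=1/2·(-3.015381)+1/4·(-5.577942)≈-2.902176
n=4: y≈-2.902176, sp=-3, e=sp−y≈-0.097824; I≈-4.781662, D=e−e_prev≈-0.113205; u=1/2·(-0.097824)+3/2·(-4.781662)+5/4·(-0.113205)≈-7.362911; next y=1/2·(-2.902176)+1/4·(-7.362911)≈-3.291816
n=5: y≈-3.291816, sp=-3, e=sp−y≈0.291816; I≈-4.489846, D=e−e_prev≈0.389640; u=1/2·0.291816+3/2·(-4.489846)+5/4·0.389640≈-6.101812; next y=1/2·(-3.291816)+1/4·(-6.101812)≈-3.171361

0 -3 -9.750 0.000
1 -3 -2.578 -2.438
2 -3 -8.335 -1.863
3 -3 -5.578 -3.015
4 -3 -7.363 -2.902
5 -3 -6.102 -3.292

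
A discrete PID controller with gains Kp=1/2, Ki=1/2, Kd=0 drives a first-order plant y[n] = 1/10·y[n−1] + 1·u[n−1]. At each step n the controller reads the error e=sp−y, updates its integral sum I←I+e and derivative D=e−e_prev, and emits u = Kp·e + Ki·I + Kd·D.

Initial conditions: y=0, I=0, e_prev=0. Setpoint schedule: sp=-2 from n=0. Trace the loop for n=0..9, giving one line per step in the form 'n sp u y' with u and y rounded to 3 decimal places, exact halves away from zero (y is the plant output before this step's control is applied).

(exact arithmetic carried between steps; '≈' marks a value shown rounded to 6 d.p. or computed from one; I and e_prev carry over from the previous line; the table rounds u and y to 3 d.p., halves away from zero)
n=0: y=0, sp=-2, e=sp−y=-2; I=-2, D=e−e_prev=-2; u=1/2·(-2)+1/2·(-2)+0·(-2)=-2; next y=1/10·0+1·(-2)=-2
n=1: y=-2, sp=-2, e=sp−y=0; I=-2, D=e−e_prev=2; u=1/2·0+1/2·(-2)+0·2=-1; next y=1/10·(-2)+1·(-1)=-1.2
n=2: y=-1.2, sp=-2, e=sp−y=-0.8; I=-2.8, D=e−e_prev=-0.8; u=1/2·(-0.8)+1/2·(-2.8)+0·(-0.8)=-1.8; next y=1/10·(-1.2)+1·(-1.8)=-1.92
n=3: y=-1.92, sp=-2, e=sp−y=-0.08; I=-2.88, D=e−e_prev=0.72; u=1/2·(-0.08)+1/2·(-2.88)+0·0.72=-1.48; next y=1/10·(-1.92)+1·(-1.48)=-1.672
n=4: y=-1.672, sp=-2, e=sp−y=-0.328; I=-3.208, D=e−e_prev=-0.248; u=1/2·(-0.328)+1/2·(-3.208)+0·(-0.248)=-1.768; next y=1/10·(-1.672)+1·(-1.768)=-1.9352
n=5: y=-1.9352, sp=-2, e=sp−y=-0.0648; I=-3.2728, D=e−e_prev=0.2632; u=1/2·(-0.0648)+1/2·(-3.2728)+0·0.2632=-1.6688; next y=1/10·(-1.9352)+1·(-1.6688)=-1.86232
n=6: y=-1.86232, sp=-2, e=sp−y=-0.13768; I=-3.41048, D=e−e_prev=-0.07288; u=1/2·(-0.13768)+1/2·(-3.41048)+0·(-0.07288)=-1.77408; next y=1/10·(-1.86232)+1·(-1.77408)=-1.960312
n=7: y=-1.960312, sp=-2, e=sp−y=-0.039688; I=-3.450168, D=e−e_prev=0.097992; u=1/2·(-0.039688)+1/2·(-3.450168)+0·0.097992=-1.744928; next y=1/10·(-1.960312)+1·(-1.744928)≈-1.940959
n=8: y≈-1.940959, sp=-2, e=sp−y≈-0.059041; I≈-3.509209, D=e−e_prev≈-0.019353; u=1/2·(-0.059041)+1/2·(-3.509209)+0·(-0.019353)≈-1.784125; next y=1/10·(-1.940959)+1·(-1.784125)≈-1.978221
n=9: y≈-1.978221, sp=-2, e=sp−y≈-0.021779; I≈-3.530988, D=e−e_prev≈0.037262; u=1/2·(-0.021779)+1/2·(-3.530988)+0·0.037262≈-1.776384; next y=1/10·(-1.978221)+1·(-1.776384)≈-1.974206

0 -2 -2.000 0.000
1 -2 -1.000 -2.000
2 -2 -1.800 -1.200
3 -2 -1.480 -1.920
4 -2 -1.768 -1.672
5 -2 -1.669 -1.935
6 -2 -1.774 -1.862
7 -2 -1.745 -1.960
8 -2 -1.784 -1.941
9 -2 -1.776 -1.978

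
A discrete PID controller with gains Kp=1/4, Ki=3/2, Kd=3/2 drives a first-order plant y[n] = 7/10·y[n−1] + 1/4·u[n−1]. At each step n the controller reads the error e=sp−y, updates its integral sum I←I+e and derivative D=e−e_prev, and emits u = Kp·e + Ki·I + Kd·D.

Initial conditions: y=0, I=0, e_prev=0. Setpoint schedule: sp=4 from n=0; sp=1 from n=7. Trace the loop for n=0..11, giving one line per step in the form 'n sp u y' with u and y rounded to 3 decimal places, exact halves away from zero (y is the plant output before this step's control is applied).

0 4 13.000 0.000
1 4 2.438 3.250
2 4 9.626 2.884
3 4 5.742 4.426
4 4 7.065 4.533
5 4 5.106 4.940
6 4 4.974 4.734
7 1 -5.611 4.557
8 1 2.290 1.787
9 1 -3.164 1.824
10 1 0.004 0.486
11 1 -0.761 0.341

(exact arithmetic carried between steps; '≈' marks a value shown rounded to 6 d.p. or computed from one; I and e_prev carry over from the previous line; the table rounds u and y to 3 d.p., halves away from zero)
n=0: y=0, sp=4, e=sp−y=4; I=4, D=e−e_prev=4; u=1/4·4+3/2·4+3/2·4=13; next y=7/10·0+1/4·13=3.25
n=1: y=3.25, sp=4, e=sp−y=0.75; I=4.75, D=e−e_prev=-3.25; u=1/4·0.75+3/2·4.75+3/2·(-3.25)=2.4375; next y=7/10·3.25+1/4·2.4375=2.884375
n=2: y=2.884375, sp=4, e=sp−y=1.115625; I=5.865625, D=e−e_prev=0.365625; u=1/4·1.115625+3/2·5.865625+3/2·0.365625≈9.625781; next y=7/10·2.884375+1/4·9.625781≈4.425508
n=3: y≈4.425508, sp=4, e=sp−y≈-0.425508; I≈5.440117, D=e−e_prev≈-1.541133; u=1/4·(-0.425508)+3/2·5.440117+3/2·(-1.541133)≈5.742100; next y=7/10·4.425508+1/4·5.742100≈4.533380
n=4: y≈4.533380, sp=4, e=sp−y≈-0.533380; I≈4.906737, D=e−e_prev≈-0.107873; u=1/4·(-0.533380)+3/2·4.906737+3/2·(-0.107873)≈7.064951; next y=7/10·4.533380+1/4·7.064951≈4.939604
n=5: y≈4.939604, sp=4, e=sp−y≈-0.939604; I≈3.967133, D=e−e_prev≈-0.406224; u=1/4·(-0.939604)+3/2·3.967133+3/2·(-0.406224)≈5.106463; next y=7/10·4.939604+1/4·5.106463≈4.734338
n=6: y≈4.734338, sp=4, e=sp−y≈-0.734338; I≈3.232794, D=e−e_prev≈0.205266; u=1/4·(-0.734338)+3/2·3.232794+3/2·0.205266≈4.973505; next y=7/10·4.734338+1/4·4.973505≈4.557413
n=7: y≈4.557413, sp=1, e=sp−y≈-3.557413; I≈-0.324619, D=e−e_prev≈-2.823075; u=1/4·(-3.557413)+3/2·(-0.324619)+3/2·(-2.823075)≈-5.610894; next y=7/10·4.557413+1/4·(-5.610894)≈1.787466
n=8: y≈1.787466, sp=1, e=sp−y≈-0.787466; I≈-1.112085, D=e−e_prev≈2.769947; u=1/4·(-0.787466)+3/2·(-1.112085)+3/2·2.769947≈2.289928; next y=7/10·1.787466+1/4·2.289928≈1.823708
n=9: y≈1.823708, sp=1, e=sp−y≈-0.823708; I≈-1.935793, D=e−e_prev≈-0.036242; u=1/4·(-0.823708)+3/2·(-1.935793)+3/2·(-0.036242)≈-3.163979; next y=7/10·1.823708+1/4·(-3.163979)≈0.485601
n=10: y≈0.485601, sp=1, e=sp−y≈0.514399; I≈-1.421393, D=e−e_prev≈1.338107; u=1/4·0.514399+3/2·(-1.421393)+3/2·1.338107≈0.003670; next y=7/10·0.485601+1/4·0.003670≈0.340838
n=11: y≈0.340838, sp=1, e=sp−y≈0.659162; I≈-0.762232, D=e−e_prev≈0.144763; u=1/4·0.659162+3/2·(-0.762232)+3/2·0.144763≈-0.761413; next y=7/10·0.340838+1/4·(-0.761413)≈0.048233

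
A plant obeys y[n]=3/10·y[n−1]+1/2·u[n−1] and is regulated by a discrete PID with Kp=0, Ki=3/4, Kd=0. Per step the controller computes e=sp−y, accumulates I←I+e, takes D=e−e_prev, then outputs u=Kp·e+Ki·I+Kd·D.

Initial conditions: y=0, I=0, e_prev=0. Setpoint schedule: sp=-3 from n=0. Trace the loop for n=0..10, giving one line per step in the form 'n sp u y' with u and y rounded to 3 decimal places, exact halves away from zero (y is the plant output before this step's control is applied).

0 -3 -2.250 0.000
1 -3 -3.656 -1.125
2 -3 -4.282 -2.166
3 -3 -4.439 -2.791
4 -3 -4.396 -3.057
5 -3 -4.310 -3.115
6 -3 -4.243 -3.090
7 -3 -4.207 -3.048
8 -3 -4.193 -3.018
9 -3 -4.192 -3.002
10 -3 -4.194 -2.996

(exact arithmetic carried between steps; '≈' marks a value shown rounded to 6 d.p. or computed from one; I and e_prev carry over from the previous line; the table rounds u and y to 3 d.p., halves away from zero)
n=0: y=0, sp=-3, e=sp−y=-3; I=-3, D=e−e_prev=-3; u=0·(-3)+3/4·(-3)+0·(-3)=-2.25; next y=3/10·0+1/2·(-2.25)=-1.125
n=1: y=-1.125, sp=-3, e=sp−y=-1.875; I=-4.875, D=e−e_prev=1.125; u=0·(-1.875)+3/4·(-4.875)+0·1.125=-3.65625; next y=3/10·(-1.125)+1/2·(-3.65625)=-2.165625
n=2: y=-2.165625, sp=-3, e=sp−y=-0.834375; I=-5.709375, D=e−e_prev=1.040625; u=0·(-0.834375)+3/4·(-5.709375)+0·1.040625≈-4.282031; next y=3/10·(-2.165625)+1/2·(-4.282031)≈-2.790703
n=3: y≈-2.790703, sp=-3, e=sp−y≈-0.209297; I≈-5.918672, D=e−e_prev≈0.625078; u=0·(-0.209297)+3/4·(-5.918672)+0·0.625078≈-4.439004; next y=3/10·(-2.790703)+1/2·(-4.439004)≈-3.056713
n=4: y≈-3.056713, sp=-3, e=sp−y≈0.056713; I≈-5.861959, D=e−e_prev≈0.266010; u=0·0.056713+3/4·(-5.861959)+0·0.266010≈-4.396469; next y=3/10·(-3.056713)+1/2·(-4.396469)≈-3.115248
n=5: y≈-3.115248, sp=-3, e=sp−y≈0.115248; I≈-5.746710, D=e−e_prev≈0.058536; u=0·0.115248+3/4·(-5.746710)+0·0.058536≈-4.310033; next y=3/10·(-3.115248)+1/2·(-4.310033)≈-3.089591
n=6: y≈-3.089591, sp=-3, e=sp−y≈0.089591; I≈-5.657120, D=e−e_prev≈-0.025658; u=0·0.089591+3/4·(-5.657120)+0·(-0.025658)≈-4.242840; next y=3/10·(-3.089591)+1/2·(-4.242840)≈-3.048297
n=7: y≈-3.048297, sp=-3, e=sp−y≈0.048297; I≈-5.608822, D=e−e_prev≈-0.041294; u=0·0.048297+3/4·(-5.608822)+0·(-0.041294)≈-4.206617; next y=3/10·(-3.048297)+1/2·(-4.206617)≈-3.017798
n=8: y≈-3.017798, sp=-3, e=sp−y≈0.017798; I≈-5.591025, D=e−e_prev≈-0.030500; u=0·0.017798+3/4·(-5.591025)+0·(-0.030500)≈-4.193269; next y=3/10·(-3.017798)+1/2·(-4.193269)≈-3.001974
n=9: y≈-3.001974, sp=-3, e=sp−y≈0.001974; I≈-5.589051, D=e−e_prev≈-0.015824; u=0·0.001974+3/4·(-5.589051)+0·(-0.015824)≈-4.191788; next y=3/10·(-3.001974)+1/2·(-4.191788)≈-2.996486
n=10: y≈-2.996486, sp=-3, e=sp−y≈-0.003514; I≈-5.592565, D=e−e_prev≈-0.005487; u=0·(-0.003514)+3/4·(-5.592565)+0·(-0.005487)≈-4.194424; next y=3/10·(-2.996486)+1/2·(-4.194424)≈-2.996158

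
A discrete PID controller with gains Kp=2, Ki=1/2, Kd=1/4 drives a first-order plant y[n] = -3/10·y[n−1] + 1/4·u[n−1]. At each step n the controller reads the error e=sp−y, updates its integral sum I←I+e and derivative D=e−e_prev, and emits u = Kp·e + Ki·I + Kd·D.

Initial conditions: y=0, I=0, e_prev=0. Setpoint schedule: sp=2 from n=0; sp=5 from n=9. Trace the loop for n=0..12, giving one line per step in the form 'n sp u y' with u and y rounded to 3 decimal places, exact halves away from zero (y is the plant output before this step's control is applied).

0 2 5.500 0.000
1 2 2.219 1.375
2 2 6.265 0.142
3 2 3.087 1.524
4 2 6.995 0.315
5 2 3.851 1.654
6 2 7.626 0.466
7 2 4.521 1.767
8 2 8.170 0.600
9 5 13.357 1.862
10 5 11.966 2.781
11 5 15.019 2.157
12 5 13.672 3.108

(exact arithmetic carried between steps; '≈' marks a value shown rounded to 6 d.p. or computed from one; I and e_prev carry over from the previous line; the table rounds u and y to 3 d.p., halves away from zero)
n=0: y=0, sp=2, e=sp−y=2; I=2, D=e−e_prev=2; u=2·2+1/2·2+1/4·2=5.5; next y=-3/10·0+1/4·5.5=1.375
n=1: y=1.375, sp=2, e=sp−y=0.625; I=2.625, D=e−e_prev=-1.375; u=2·0.625+1/2·2.625+1/4·(-1.375)=2.21875; next y=-3/10·1.375+1/4·2.21875≈0.142188
n=2: y≈0.142188, sp=2, e=sp−y≈1.857813; I≈4.482813, D=e−e_prev≈1.232813; u=2·1.857813+1/2·4.482813+1/4·1.232813≈6.265234; next y=-3/10·0.142188+1/4·6.265234≈1.523652
n=3: y≈1.523652, sp=2, e=sp−y≈0.476348; I≈4.959160, D=e−e_prev≈-1.381465; u=2·0.476348+1/2·4.959160+1/4·(-1.381465)≈3.086909; next y=-3/10·1.523652+1/4·3.086909≈0.314632
n=4: y≈0.314632, sp=2, e=sp−y≈1.685368; I≈6.644529, D=e−e_prev≈1.209021; u=2·1.685368+1/2·6.644529+1/4·1.209021≈6.995256; next y=-3/10·0.314632+1/4·6.995256≈1.654425
n=5: y≈1.654425, sp=2, e=sp−y≈0.345575; I≈6.990104, D=e−e_prev≈-1.339793; u=2·0.345575+1/2·6.990104+1/4·(-1.339793)≈3.851255; next y=-3/10·1.654425+1/4·3.851255≈0.466486
n=6: y≈0.466486, sp=2, e=sp−y≈1.533514; I≈8.523618, D=e−e_prev≈1.187938; u=2·1.533514+1/2·8.523618+1/4·1.187938≈7.625821; next y=-3/10·0.466486+1/4·7.625821≈1.766509
n=7: y≈1.766509, sp=2, e=sp−y≈0.233491; I≈8.757108, D=e−e_prev≈-1.300023; u=2·0.233491+1/2·8.757108+1/4·(-1.300023)≈4.520530; next y=-3/10·1.766509+1/4·4.520530≈0.600180
n=8: y≈0.600180, sp=2, e=sp−y≈1.399820; I≈10.156929, D=e−e_prev≈1.166330; u=2·1.399820+1/2·10.156929+1/4·1.166330≈8.169688; next y=-3/10·0.600180+1/4·8.169688≈1.862368
n=9: y≈1.862368, sp=5, e=sp−y≈3.137632; I≈13.294561, D=e−e_prev≈1.737812; u=2·3.137632+1/2·13.294561+1/4·1.737812≈13.356997; next y=-3/10·1.862368+1/4·13.356997≈2.780539
n=10: y≈2.780539, sp=5, e=sp−y≈2.219461; I≈15.514022, D=e−e_prev≈-0.918171; u=2·2.219461+1/2·15.514022+1/4·(-0.918171)≈11.966390; next y=-3/10·2.780539+1/4·11.966390≈2.157436
n=11: y≈2.157436, sp=5, e=sp−y≈2.842564; I≈18.356586, D=e−e_prev≈0.623103; u=2·2.842564+1/2·18.356586+1/4·0.623103≈15.019197; next y=-3/10·2.157436+1/4·15.019197≈3.107568
n=12: y≈3.107568, sp=5, e=sp−y≈1.892432; I≈20.249017, D=e−e_prev≈-0.950133; u=2·1.892432+1/2·20.249017+1/4·(-0.950133)≈13.671839; next y=-3/10·3.107568+1/4·13.671839≈2.485689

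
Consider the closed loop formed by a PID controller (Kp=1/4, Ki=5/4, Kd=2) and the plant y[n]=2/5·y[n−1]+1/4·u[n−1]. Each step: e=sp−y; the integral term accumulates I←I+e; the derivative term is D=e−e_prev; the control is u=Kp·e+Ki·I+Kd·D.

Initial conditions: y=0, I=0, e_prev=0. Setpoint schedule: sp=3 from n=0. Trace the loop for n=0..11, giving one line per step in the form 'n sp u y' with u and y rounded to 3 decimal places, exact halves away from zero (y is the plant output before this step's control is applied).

(exact arithmetic carried between steps; '≈' marks a value shown rounded to 6 d.p. or computed from one; I and e_prev carry over from the previous line; the table rounds u and y to 3 d.p., halves away from zero)
n=0: y=0, sp=3, e=sp−y=3; I=3, D=e−e_prev=3; u=1/4·3+5/4·3+2·3=10.5; next y=2/5·0+1/4·10.5=2.625
n=1: y=2.625, sp=3, e=sp−y=0.375; I=3.375, D=e−e_prev=-2.625; u=1/4·0.375+5/4·3.375+2·(-2.625)=-0.9375; next y=2/5·2.625+1/4·(-0.9375)=0.815625
n=2: y=0.815625, sp=3, e=sp−y=2.184375; I=5.559375, D=e−e_prev=1.809375; u=1/4·2.184375+5/4·5.559375+2·1.809375≈11.114063; next y=2/5·0.815625+1/4·11.114063≈3.104766
n=3: y≈3.104766, sp=3, e=sp−y≈-0.104766; I≈5.454609, D=e−e_prev≈-2.289141; u=1/4·(-0.104766)+5/4·5.454609+2·(-2.289141)≈2.213789; next y=2/5·3.104766+1/4·2.213789≈1.795354
n=4: y≈1.795354, sp=3, e=sp−y≈1.204646; I≈6.659256, D=e−e_prev≈1.309412; u=1/4·1.204646+5/4·6.659256+2·1.309412≈11.244056; next y=2/5·1.795354+1/4·11.244056≈3.529155
n=5: y≈3.529155, sp=3, e=sp−y≈-0.529155; I≈6.130101, D=e−e_prev≈-1.733802; u=1/4·(-0.529155)+5/4·6.130101+2·(-1.733802)≈4.062733; next y=2/5·3.529155+1/4·4.062733≈2.427345
n=6: y≈2.427345, sp=3, e=sp−y≈0.572655; I≈6.702755, D=e−e_prev≈1.101810; u=1/4·0.572655+5/4·6.702755+2·1.101810≈10.725227; next y=2/5·2.427345+1/4·10.725227≈3.652245
n=7: y≈3.652245, sp=3, e=sp−y≈-0.652245; I≈6.050510, D=e−e_prev≈-1.224900; u=1/4·(-0.652245)+5/4·6.050510+2·(-1.224900)≈4.950277; next y=2/5·3.652245+1/4·4.950277≈2.698467
n=8: y≈2.698467, sp=3, e=sp−y≈0.301533; I≈6.352043, D=e−e_prev≈0.953778; u=1/4·0.301533+5/4·6.352043+2·0.953778≈9.922992; next y=2/5·2.698467+1/4·9.922992≈3.560135
n=9: y≈3.560135, sp=3, e=sp−y≈-0.560135; I≈5.791908, D=e−e_prev≈-0.861668; u=1/4·(-0.560135)+5/4·5.791908+2·(-0.861668)≈5.376516; next y=2/5·3.560135+1/4·5.376516≈2.768183
n=10: y≈2.768183, sp=3, e=sp−y≈0.231817; I≈6.023725, D=e−e_prev≈0.791952; u=1/4·0.231817+5/4·6.023725+2·0.791952≈9.171514; next y=2/5·2.768183+1/4·9.171514≈3.400152
n=11: y≈3.400152, sp=3, e=sp−y≈-0.400152; I≈5.623573, D=e−e_prev≈-0.631969; u=1/4·(-0.400152)+5/4·5.623573+2·(-0.631969)≈5.665491; next y=2/5·3.400152+1/4·5.665491≈2.776433

0 3 10.500 0.000
1 3 -0.938 2.625
2 3 11.114 0.816
3 3 2.214 3.105
4 3 11.244 1.795
5 3 4.063 3.529
6 3 10.725 2.427
7 3 4.950 3.652
8 3 9.923 2.698
9 3 5.377 3.560
10 3 9.172 2.768
11 3 5.665 3.400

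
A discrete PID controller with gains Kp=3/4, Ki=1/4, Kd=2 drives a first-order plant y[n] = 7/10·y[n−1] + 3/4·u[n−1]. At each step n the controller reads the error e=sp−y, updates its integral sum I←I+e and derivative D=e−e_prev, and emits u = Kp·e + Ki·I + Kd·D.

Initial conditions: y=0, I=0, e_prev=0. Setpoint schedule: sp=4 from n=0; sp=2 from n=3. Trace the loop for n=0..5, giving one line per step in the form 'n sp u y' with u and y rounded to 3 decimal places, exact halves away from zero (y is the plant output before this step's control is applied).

0 4 12.000 0.000
1 4 -22.000 9.000
2 4 52.350 -10.200
3 2 -115.468 32.123
4 2 254.359 -64.115
5 2 -551.598 145.889

(exact arithmetic carried between steps; '≈' marks a value shown rounded to 6 d.p. or computed from one; I and e_prev carry over from the previous line; the table rounds u and y to 3 d.p., halves away from zero)
n=0: y=0, sp=4, e=sp−y=4; I=4, D=e−e_prev=4; u=3/4·4+1/4·4+2·4=12; next y=7/10·0+3/4·12=9
n=1: y=9, sp=4, e=sp−y=-5; I=-1, D=e−e_prev=-9; u=3/4·(-5)+1/4·(-1)+2·(-9)=-22; next y=7/10·9+3/4·(-22)=-10.2
n=2: y=-10.2, sp=4, e=sp−y=14.2; I=13.2, D=e−e_prev=19.2; u=3/4·14.2+1/4·13.2+2·19.2=52.35; next y=7/10·(-10.2)+3/4·52.35=32.1225
n=3: y=32.1225, sp=2, e=sp−y=-30.1225; I=-16.9225, D=e−e_prev=-44.3225; u=3/4·(-30.1225)+1/4·(-16.9225)+2·(-44.3225)=-115.4675; next y=7/10·32.1225+3/4·(-115.4675)=-64.114875
n=4: y=-64.114875, sp=2, e=sp−y=66.114875; I=49.192375, D=e−e_prev=96.237375; u=3/4·66.114875+1/4·49.192375+2·96.237375=254.359; next y=7/10·(-64.114875)+3/4·254.359≈145.888838
n=5: y≈145.888838, sp=2, e=sp−y≈-143.888838; I≈-94.696463, D=e−e_prev≈-210.003713; u=3/4·(-143.888838)+1/4·(-94.696463)+2·(-210.003713)≈-551.598169; next y=7/10·145.888838+3/4·(-551.598169)≈-311.576440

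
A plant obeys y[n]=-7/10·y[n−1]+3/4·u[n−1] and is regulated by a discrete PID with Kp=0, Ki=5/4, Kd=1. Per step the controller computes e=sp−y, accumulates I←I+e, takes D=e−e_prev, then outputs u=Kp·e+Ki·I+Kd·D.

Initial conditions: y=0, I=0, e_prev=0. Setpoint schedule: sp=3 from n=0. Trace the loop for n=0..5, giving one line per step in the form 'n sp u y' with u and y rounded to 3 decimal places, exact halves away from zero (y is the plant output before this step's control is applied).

(exact arithmetic carried between steps; '≈' marks a value shown rounded to 6 d.p. or computed from one; I and e_prev carry over from the previous line; the table rounds u and y to 3 d.p., halves away from zero)
n=0: y=0, sp=3, e=sp−y=3; I=3, D=e−e_prev=3; u=0·3+5/4·3+1·3=6.75; next y=-7/10·0+3/4·6.75=5.0625
n=1: y=5.0625, sp=3, e=sp−y=-2.0625; I=0.9375, D=e−e_prev=-5.0625; u=0·(-2.0625)+5/4·0.9375+1·(-5.0625)=-3.890625; next y=-7/10·5.0625+3/4·(-3.890625)≈-6.461719
n=2: y≈-6.461719, sp=3, e=sp−y≈9.461719; I≈10.399219, D=e−e_prev≈11.524219; u=0·9.461719+5/4·10.399219+1·11.524219≈24.523242; next y=-7/10·(-6.461719)+3/4·24.523242≈22.915635
n=3: y≈22.915635, sp=3, e=sp−y≈-19.915635; I≈-9.516416, D=e−e_prev≈-29.377354; u=0·(-19.915635)+5/4·(-9.516416)+1·(-29.377354)≈-41.272874; next y=-7/10·22.915635+3/4·(-41.272874)≈-46.995599
n=4: y≈-46.995599, sp=3, e=sp−y≈49.995599; I≈40.479183, D=e−e_prev≈69.911234; u=0·49.995599+5/4·40.479183+1·69.911234≈120.510214; next y=-7/10·(-46.995599)+3/4·120.510214≈123.279580
n=5: y≈123.279580, sp=3, e=sp−y≈-120.279580; I≈-79.800396, D=e−e_prev≈-170.275179; u=0·(-120.279580)+5/4·(-79.800396)+1·(-170.275179)≈-270.025675; next y=-7/10·123.279580+3/4·(-270.025675)≈-288.814962

0 3 6.750 0.000
1 3 -3.891 5.063
2 3 24.523 -6.462
3 3 -41.273 22.916
4 3 120.510 -46.996
5 3 -270.026 123.280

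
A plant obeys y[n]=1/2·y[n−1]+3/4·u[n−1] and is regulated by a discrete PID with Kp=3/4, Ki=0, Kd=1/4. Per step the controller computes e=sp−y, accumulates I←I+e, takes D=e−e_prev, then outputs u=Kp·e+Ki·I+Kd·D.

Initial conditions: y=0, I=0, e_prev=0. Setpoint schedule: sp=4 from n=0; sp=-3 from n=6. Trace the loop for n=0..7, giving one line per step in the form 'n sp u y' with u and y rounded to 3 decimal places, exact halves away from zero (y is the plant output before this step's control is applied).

0 4 4.000 0.000
1 4 0.000 3.000
2 4 2.250 1.500
3 4 0.938 2.438
4 4 1.688 1.922
5 4 1.254 2.227
6 -3 -5.497 2.054
7 -3 1.359 -3.096

(exact arithmetic carried between steps; '≈' marks a value shown rounded to 6 d.p. or computed from one; I and e_prev carry over from the previous line; the table rounds u and y to 3 d.p., halves away from zero)
n=0: y=0, sp=4, e=sp−y=4; I=4, D=e−e_prev=4; u=3/4·4+0·4+1/4·4=4; next y=1/2·0+3/4·4=3
n=1: y=3, sp=4, e=sp−y=1; I=5, D=e−e_prev=-3; u=3/4·1+0·5+1/4·(-3)=0; next y=1/2·3+3/4·0=1.5
n=2: y=1.5, sp=4, e=sp−y=2.5; I=7.5, D=e−e_prev=1.5; u=3/4·2.5+0·7.5+1/4·1.5=2.25; next y=1/2·1.5+3/4·2.25=2.4375
n=3: y=2.4375, sp=4, e=sp−y=1.5625; I=9.0625, D=e−e_prev=-0.9375; u=3/4·1.5625+0·9.0625+1/4·(-0.9375)=0.9375; next y=1/2·2.4375+3/4·0.9375=1.921875
n=4: y=1.921875, sp=4, e=sp−y=2.078125; I=11.140625, D=e−e_prev=0.515625; u=3/4·2.078125+0·11.140625+1/4·0.515625=1.6875; next y=1/2·1.921875+3/4·1.6875≈2.226563
n=5: y≈2.226563, sp=4, e=sp−y≈1.773438; I≈12.914063, D=e−e_prev≈-0.304688; u=3/4·1.773438+0·12.914063+1/4·(-0.304688)≈1.253906; next y=1/2·2.226563+3/4·1.253906≈2.053711
n=6: y≈2.053711, sp=-3, e=sp−y≈-5.053711; I≈7.860352, D=e−e_prev≈-6.827148; u=3/4·(-5.053711)+0·7.860352+1/4·(-6.827148)≈-5.497070; next y=1/2·2.053711+3/4·(-5.497070)≈-3.095947
n=7: y≈-3.095947, sp=-3, e=sp−y≈0.095947; I≈7.956299, D=e−e_prev≈5.149658; u=3/4·0.095947+0·7.956299+1/4·5.149658≈1.359375; next y=1/2·(-3.095947)+3/4·1.359375≈-0.528442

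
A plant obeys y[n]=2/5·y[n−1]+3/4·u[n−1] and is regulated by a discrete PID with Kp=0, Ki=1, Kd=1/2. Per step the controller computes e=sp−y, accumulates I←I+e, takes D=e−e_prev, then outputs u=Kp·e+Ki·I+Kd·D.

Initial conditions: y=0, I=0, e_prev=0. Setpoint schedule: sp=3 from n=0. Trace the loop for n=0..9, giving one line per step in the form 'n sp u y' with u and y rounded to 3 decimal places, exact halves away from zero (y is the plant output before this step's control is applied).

0 3 4.500 0.000
1 3 0.938 3.375
2 3 4.233 2.053
3 3 1.605 3.996
4 3 3.371 2.802
5 3 1.701 3.649
6 3 2.846 2.736
7 3 1.914 3.229
8 3 2.684 2.727
9 3 2.141 3.104

(exact arithmetic carried between steps; '≈' marks a value shown rounded to 6 d.p. or computed from one; I and e_prev carry over from the previous line; the table rounds u and y to 3 d.p., halves away from zero)
n=0: y=0, sp=3, e=sp−y=3; I=3, D=e−e_prev=3; u=0·3+1·3+1/2·3=4.5; next y=2/5·0+3/4·4.5=3.375
n=1: y=3.375, sp=3, e=sp−y=-0.375; I=2.625, D=e−e_prev=-3.375; u=0·(-0.375)+1·2.625+1/2·(-3.375)=0.9375; next y=2/5·3.375+3/4·0.9375=2.053125
n=2: y=2.053125, sp=3, e=sp−y=0.946875; I=3.571875, D=e−e_prev=1.321875; u=0·0.946875+1·3.571875+1/2·1.321875≈4.232813; next y=2/5·2.053125+3/4·4.232813≈3.995859
n=3: y≈3.995859, sp=3, e=sp−y≈-0.995859; I≈2.576016, D=e−e_prev≈-1.942734; u=0·(-0.995859)+1·2.576016+1/2·(-1.942734)≈1.604648; next y=2/5·3.995859+3/4·1.604648≈2.801830
n=4: y≈2.801830, sp=3, e=sp−y≈0.198170; I≈2.774186, D=e−e_prev≈1.194029; u=0·0.198170+1·2.774186+1/2·1.194029≈3.371200; next y=2/5·2.801830+3/4·3.371200≈3.649132
n=5: y≈3.649132, sp=3, e=sp−y≈-0.649132; I≈2.125053, D=e−e_prev≈-0.847302; u=0·(-0.649132)+1·2.125053+1/2·(-0.847302)≈1.701402; next y=2/5·3.649132+3/4·1.701402≈2.735705
n=6: y≈2.735705, sp=3, e=sp−y≈0.264295; I≈2.389349, D=e−e_prev≈0.913428; u=0·0.264295+1·2.389349+1/2·0.913428≈2.846063; next y=2/5·2.735705+3/4·2.846063≈3.228829
n=7: y≈3.228829, sp=3, e=sp−y≈-0.228829; I≈2.160520, D=e−e_prev≈-0.493124; u=0·(-0.228829)+1·2.160520+1/2·(-0.493124)≈1.913958; next y=2/5·3.228829+3/4·1.913958≈2.727000
n=8: y≈2.727000, sp=3, e=sp−y≈0.273000; I≈2.433520, D=e−e_prev≈0.501829; u=0·0.273000+1·2.433520+1/2·0.501829≈2.684434; next y=2/5·2.727000+3/4·2.684434≈3.104126
n=9: y≈3.104126, sp=3, e=sp−y≈-0.104126; I≈2.329394, D=e−e_prev≈-0.377126; u=0·(-0.104126)+1·2.329394+1/2·(-0.377126)≈2.140831; next y=2/5·3.104126+3/4·2.140831≈2.847274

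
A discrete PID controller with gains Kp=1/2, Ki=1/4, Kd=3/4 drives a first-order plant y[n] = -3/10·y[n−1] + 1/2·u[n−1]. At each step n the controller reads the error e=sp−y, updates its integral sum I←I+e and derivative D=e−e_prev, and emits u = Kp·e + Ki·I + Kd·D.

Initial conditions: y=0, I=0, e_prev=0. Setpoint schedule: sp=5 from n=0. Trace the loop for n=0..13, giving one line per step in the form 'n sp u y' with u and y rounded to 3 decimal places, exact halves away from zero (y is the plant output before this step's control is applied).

0 5 7.500 0.000
1 5 -0.625 3.750
2 5 10.281 -1.438
3 5 -2.514 5.572
4 5 15.351 -2.929
5 5 -6.266 8.554
6 5 22.837 -5.699
7 5 -13.420 13.128
8 5 34.334 -10.648
9 5 -26.101 20.361
10 5 52.596 -19.159
11 5 -47.811 32.046
12 5 82.179 -33.519
13 5 -84.362 51.145

(exact arithmetic carried between steps; '≈' marks a value shown rounded to 6 d.p. or computed from one; I and e_prev carry over from the previous line; the table rounds u and y to 3 d.p., halves away from zero)
n=0: y=0, sp=5, e=sp−y=5; I=5, D=e−e_prev=5; u=1/2·5+1/4·5+3/4·5=7.5; next y=-3/10·0+1/2·7.5=3.75
n=1: y=3.75, sp=5, e=sp−y=1.25; I=6.25, D=e−e_prev=-3.75; u=1/2·1.25+1/4·6.25+3/4·(-3.75)=-0.625; next y=-3/10·3.75+1/2·(-0.625)=-1.4375
n=2: y=-1.4375, sp=5, e=sp−y=6.4375; I=12.6875, D=e−e_prev=5.1875; u=1/2·6.4375+1/4·12.6875+3/4·5.1875=10.28125; next y=-3/10·(-1.4375)+1/2·10.28125=5.571875
n=3: y=5.571875, sp=5, e=sp−y=-0.571875; I=12.115625, D=e−e_prev=-7.009375; u=1/2·(-0.571875)+1/4·12.115625+3/4·(-7.009375)≈-2.514063; next y=-3/10·5.571875+1/2·(-2.514063)≈-2.928594
n=4: y≈-2.928594, sp=5, e=sp−y≈7.928594; I≈20.044219, D=e−e_prev≈8.500469; u=1/2·7.928594+1/4·20.044219+3/4·8.500469≈15.350703; next y=-3/10·(-2.928594)+1/2·15.350703≈8.553930
n=5: y≈8.553930, sp=5, e=sp−y≈-3.553930; I≈16.490289, D=e−e_prev≈-11.482523; u=1/2·(-3.553930)+1/4·16.490289+3/4·(-11.482523)≈-6.266285; next y=-3/10·8.553930+1/2·(-6.266285)≈-5.699321
n=6: y≈-5.699321, sp=5, e=sp−y≈10.699321; I≈27.189611, D=e−e_prev≈14.253251; u=1/2·10.699321+1/4·27.189611+3/4·14.253251≈22.837002; next y=-3/10·(-5.699321)+1/2·22.837002≈13.128297
n=7: y≈13.128297, sp=5, e=sp−y≈-8.128297; I≈19.061313, D=e−e_prev≈-18.827619; u=1/2·(-8.128297)+1/4·19.061313+3/4·(-18.827619)≈-13.419534; next y=-3/10·13.128297+1/2·(-13.419534)≈-10.648256
n=8: y≈-10.648256, sp=5, e=sp−y≈15.648256; I≈34.709570, D=e−e_prev≈23.776554; u=1/2·15.648256+1/4·34.709570+3/4·23.776554≈34.333936; next y=-3/10·(-10.648256)+1/2·34.333936≈20.361445
n=9: y≈20.361445, sp=5, e=sp−y≈-15.361445; I≈19.348125, D=e−e_prev≈-31.009701; u=1/2·(-15.361445)+1/4·19.348125+3/4·(-31.009701)≈-26.100967; next y=-3/10·20.361445+1/2·(-26.100967)≈-19.158917
n=10: y≈-19.158917, sp=5, e=sp−y≈24.158917; I≈43.507042, D=e−e_prev≈39.520362; u=1/2·24.158917+1/4·43.507042+3/4·39.520362≈52.596491; next y=-3/10·(-19.158917)+1/2·52.596491≈32.045920
n=11: y≈32.045920, sp=5, e=sp−y≈-27.045920; I≈16.461121, D=e−e_prev≈-51.204837; u=1/2·(-27.045920)+1/4·16.461121+3/4·(-51.204837)≈-47.811308; next y=-3/10·32.045920+1/2·(-47.811308)≈-33.519430
n=12: y≈-33.519430, sp=5, e=sp−y≈38.519430; I≈54.980552, D=e−e_prev≈65.565350; u=1/2·38.519430+1/4·54.980552+3/4·65.565350≈82.178866; next y=-3/10·(-33.519430)+1/2·82.178866≈51.145262
n=13: y≈51.145262, sp=5, e=sp−y≈-46.145262; I≈8.835290, D=e−e_prev≈-84.664692; u=1/2·(-46.145262)+1/4·8.835290+3/4·(-84.664692)≈-84.362328; next y=-3/10·51.145262+1/2·(-84.362328)≈-57.524742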